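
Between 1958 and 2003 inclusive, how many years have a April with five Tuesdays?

14

April has 30 days; it has five Tuesdays when Tuesday falls among the first (month-length − 28) days — i.e. when April 1 is one of Tuesday/Monday.
April 1 by year: 1958:Tue✓ 1959:Wed 1960:Fri 1961:Sat 1962:Sun 1963:Mon✓ 1964:Wed 1965:Thu 1966:Fri 1967:Sat 1968:Mon✓ 1969:Tue✓ 1970:Wed 1971:Thu 1972:Sat …(16 more)… 1989:Sat 1990:Sun 1991:Mon✓ 1992:Wed 1993:Thu 1994:Fri 1995:Sat 1996:Mon✓ 1997:Tue✓ 1998:Wed 1999:Thu 2000:Sat 2001:Sun 2002:Mon✓ 2003:Tue✓
Years with five Tuesdays: 1958, 1963, 1968, 1969, 1974, 1975, 1980, 1985, 1986, 1991, 1996, 1997, 2002, 2003 → 14.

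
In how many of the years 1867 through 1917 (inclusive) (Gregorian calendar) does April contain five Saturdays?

15

April has 30 days; it has five Saturdays when Saturday falls among the first (month-length − 28) days — i.e. when April 1 is one of Saturday/Friday.
April 1 by year: 1867:Mon 1868:Wed 1869:Thu 1870:Fri✓ 1871:Sat✓ 1872:Mon 1873:Tue 1874:Wed 1875:Thu 1876:Sat✓ 1877:Sun 1878:Mon 1879:Tue 1880:Thu 1881:Fri✓ …(21 more)… 1903:Wed 1904:Fri✓ 1905:Sat✓ 1906:Sun 1907:Mon 1908:Wed 1909:Thu 1910:Fri✓ 1911:Sat✓ 1912:Mon 1913:Tue 1914:Wed 1915:Thu 1916:Sat✓ 1917:Sun
Years with five Saturdays: 1870, 1871, 1876, 1881, 1882, 1887, 1892, 1893, 1898, 1899, 1904, 1905, 1910, 1911, 1916 → 15.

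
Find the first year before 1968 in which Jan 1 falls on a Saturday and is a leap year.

Jan 1 advances by 2 weekdays after a leap year and by 1 after a common year.
1968: Jan 1 is Monday (leap).
1967: Sunday
1966: Saturday
1965: Friday
1964: Wednesday (leap)
1963: Tuesday
1962: Monday
1961: Sunday
1960: Friday (leap)
1959: Thursday
1958: Wednesday
1957: Tuesday
1956: Sunday (leap)
1955: Saturday
1954: Friday
1953: Thursday
1952: Tuesday (leap)
1951: Monday
1950: Sunday
1949: Saturday
1948: Thursday (leap)
1947: Wednesday
1946: Tuesday
1945: Monday
1944: Saturday (leap)
1944 begins on a Saturday and is a leap year.

1944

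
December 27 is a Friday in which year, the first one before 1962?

From one year to the next, a fixed date's weekday advances by 1, or by 2 when a Feb 29 lies between the two dates.
1962: December 27 is Thursday.
1961: Wednesday (−1)
1960: Tuesday (−1)
1959: Sunday (−2)
1958: Saturday (−1)
1957: Friday (−1)
December 27 falls on a Friday in 1957.

1957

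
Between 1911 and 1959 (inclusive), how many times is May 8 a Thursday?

Track May 8's weekday year by year (advancing +1, or +2 across a Feb 29):
  1911: Mon  1912: Wed (+2)  1913: Thu (+1) ✓  1914: Fri (+1)  1915: Sat (+1)
  1916: Mon (+2)  1917: Tue (+1)  1918: Wed (+1)  1919: Thu (+1) ✓  1920: Sat (+2)
  1921: Sun (+1)  1922: Mon (+1)  1923: Tue (+1)  1924: Thu (+2) ✓  … (21 more years) …
  1946: Wed (+1)  1947: Thu (+1) ✓  1948: Sat (+2)  1949: Sun (+1)  1950: Mon (+1)
  1951: Tue (+1)  1952: Thu (+2) ✓  1953: Fri (+1)  1954: Sat (+1)  1955: Sun (+1)
  1956: Tue (+2)  1957: Wed (+1)  1958: Thu (+1) ✓  1959: Fri (+1)
Thursday years: 1913, 1919, 1924, 1930, 1941, 1947, 1952, 1958 — 8 in total.

8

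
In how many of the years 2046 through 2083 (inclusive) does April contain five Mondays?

11

April has 30 days; it has five Mondays when Monday falls among the first (month-length − 28) days — i.e. when April 1 is one of Monday/Sunday.
April 1 by year: 2046:Sun✓ 2047:Mon✓ 2048:Wed 2049:Thu 2050:Fri 2051:Sat 2052:Mon✓ 2053:Tue 2054:Wed 2055:Thu 2056:Sat 2057:Sun✓ 2058:Mon✓ 2059:Tue 2060:Thu …(8 more)… 2069:Mon✓ 2070:Tue 2071:Wed 2072:Fri 2073:Sat 2074:Sun✓ 2075:Mon✓ 2076:Wed 2077:Thu 2078:Fri 2079:Sat 2080:Mon✓ 2081:Tue 2082:Wed 2083:Thu
Years with five Mondays: 2046, 2047, 2052, 2057, 2058, 2063, 2068, 2069, 2074, 2075, 2080 → 11.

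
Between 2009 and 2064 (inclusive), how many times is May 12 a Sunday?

Track May 12's weekday year by year (advancing +1, or +2 across a Feb 29):
  2009: Tue  2010: Wed (+1)  2011: Thu (+1)  2012: Sat (+2)  2013: Sun (+1) ✓
  2014: Mon (+1)  2015: Tue (+1)  2016: Thu (+2)  2017: Fri (+1)  2018: Sat (+1)
  2019: Sun (+1) ✓  2020: Tue (+2)  2021: Wed (+1)  2022: Thu (+1)  … (28 more years) …
  2051: Fri (+1)  2052: Sun (+2) ✓  2053: Mon (+1)  2054: Tue (+1)  2055: Wed (+1)
  2056: Fri (+2)  2057: Sat (+1)  2058: Sun (+1) ✓  2059: Mon (+1)  2060: Wed (+2)
  2061: Thu (+1)  2062: Fri (+1)  2063: Sat (+1)  2064: Mon (+2)
Sunday years: 2013, 2019, 2024, 2030, 2041, 2047, 2052, 2058 — 8 in total.

8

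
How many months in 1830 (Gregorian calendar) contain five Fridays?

5

A month of length L has five Fridays iff its first Friday is on day ≤ L−28 (so day 1–3 in a 31-day month, 1–2 in a 30-day month, day 1 in a leap February).
Checking each month of 1830: Jan starts Fri (31d) ✓; Feb starts Mon (28d); Mar starts Mon (31d); Apr starts Thu (30d) ✓; May starts Sat (31d); Jun starts Tue (30d); Jul starts Thu (31d) ✓; Aug starts Sun (31d); Sep starts Wed (30d); Oct starts Fri (31d) ✓; Nov starts Mon (30d); Dec starts Wed (31d) ✓.
Five-Friday months: January, April, July, October, December → 5.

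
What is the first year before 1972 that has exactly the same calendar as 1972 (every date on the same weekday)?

Two years share a calendar iff Jan 1 falls on the same weekday and both are leap or both are common. 1972: Jan 1 is Saturday, leap year.
1971: Jan 1 Friday, common
1970: Jan 1 Thursday, common
1969: Jan 1 Wednesday, common
1968: Jan 1 Monday, leap
1967: Jan 1 Sunday, common
1966: Jan 1 Saturday, common
1965: Jan 1 Friday, common
1964: Jan 1 Wednesday, leap
1963: Jan 1 Tuesday, common
1962: Jan 1 Monday, common
1961: Jan 1 Sunday, common
1960: Jan 1 Friday, leap
1959: Jan 1 Thursday, common
1958: Jan 1 Wednesday, common
1957: Jan 1 Tuesday, common
1956: Jan 1 Sunday, leap
1955: Jan 1 Saturday, common
1954: Jan 1 Friday, common
1953: Jan 1 Thursday, common
1952: Jan 1 Tuesday, leap
1951: Jan 1 Monday, common
1950: Jan 1 Sunday, common
1949: Jan 1 Saturday, common
1948: Jan 1 Thursday, leap
1947: Jan 1 Wednesday, common
1946: Jan 1 Tuesday, common
1945: Jan 1 Monday, common
1944: Jan 1 Saturday, leap
1944 matches on both conditions.

1944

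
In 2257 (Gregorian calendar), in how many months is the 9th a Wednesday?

Check the 9th of each month of 2257: Jan 9: Fri, Feb 9: Mon, Mar 9: Mon, Apr 9: Thu, May 9: Sat, Jun 9: Tue, Jul 9: Thu, Aug 9: Sun, Sep 9: Wed, Oct 9: Fri, Nov 9: Mon, Dec 9: Wed.
Wednesday occurs in September, December — 2 months.

2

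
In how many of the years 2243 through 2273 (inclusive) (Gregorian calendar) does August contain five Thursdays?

14

August has 31 days; it has five Thursdays when Thursday falls among the first (month-length − 28) days — i.e. when August 1 is one of Thursday/Wednesday/Tuesday.
August 1 by year: 2243:Tue✓ 2244:Thu✓ 2245:Fri 2246:Sat 2247:Sun 2248:Tue✓ 2249:Wed✓ 2250:Thu✓ 2251:Fri 2252:Sun 2253:Mon 2254:Tue✓ 2255:Wed✓ 2256:Fri 2257:Sat 2258:Sun 2259:Mon 2260:Wed✓ 2261:Thu✓ 2262:Fri 2263:Sat 2264:Mon 2265:Tue✓ 2266:Wed✓ 2267:Thu✓ 2268:Sat 2269:Sun 2270:Mon 2271:Tue✓ 2272:Thu✓ 2273:Fri
Years with five Thursdays: 2243, 2244, 2248, 2249, 2250, 2254, 2255, 2260, 2261, 2265, 2266, 2267, 2271, 2272 → 14.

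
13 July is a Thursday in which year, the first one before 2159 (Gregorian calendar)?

From one year to the next, a fixed date's weekday advances by 1, or by 2 when a Feb 29 lies between the two dates.
2159: July 13 is Friday.
2158: Thursday (−1)
13 July falls on a Thursday in 2158.

2158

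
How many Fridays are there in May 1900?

4

May 1900 has 31 days and begins on Tuesday.
The first Friday is May 4.
Fridays fall on 4, 11, 18, 25 — that's 4.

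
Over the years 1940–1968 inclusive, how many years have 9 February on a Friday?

Track 9 February's weekday year by year (advancing +1, or +2 across a Feb 29):
  1940: Fri ✓  1941: Sun (+2)  1942: Mon (+1)  1943: Tue (+1)  1944: Wed (+1)
  1945: Fri (+2) ✓  1946: Sat (+1)  1947: Sun (+1)  1948: Mon (+1)  1949: Wed (+2)
  1950: Thu (+1)  1951: Fri (+1) ✓  1952: Sat (+1)  1953: Mon (+2)  1954: Tue (+1)
  1955: Wed (+1)  1956: Thu (+1)  1957: Sat (+2)  1958: Sun (+1)  1959: Mon (+1)
  1960: Tue (+1)  1961: Thu (+2)  1962: Fri (+1) ✓  1963: Sat (+1)  1964: Sun (+1)
  1965: Tue (+2)  1966: Wed (+1)  1967: Thu (+1)  1968: Fri (+1) ✓
Friday years: 1940, 1945, 1951, 1962, 1968 — 5 in total.

5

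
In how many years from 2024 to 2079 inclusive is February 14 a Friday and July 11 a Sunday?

Check each year's weekday for February 14 and July 11:
  2024: Wed/Thu  2025: Fri/Fri  2026: Sat/Sat  2027: Sun/Sun  2028: Mon/Tue  2029: Wed/Wed  2030: Thu/Thu  2031: Fri/Fri  2032: Sat/Sun  2033: Mon/Mon  2034: Tue/Tue  2035: Wed/Wed  2036: Thu/Fri  2037: Sat/Sat  …(28 more)…  2066: Sun/Sun  2067: Mon/Mon  2068: Tue/Wed  2069: Thu/Thu  2070: Fri/Fri  2071: Sat/Sat  2072: Sun/Mon  2073: Tue/Tue  2074: Wed/Wed  2075: Thu/Thu  2076: Fri/Sat  2077: Sun/Sun  2078: Mon/Mon  2079: Tue/Tue
Both conditions hold in: no year — 0.

0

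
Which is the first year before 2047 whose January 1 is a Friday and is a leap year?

2044

Jan 1 advances by 2 weekdays after a leap year and by 1 after a common year.
2047: Jan 1 is Tuesday.
2046: Monday
2045: Sunday
2044: Friday (leap)
2044 begins on a Friday and is a leap year.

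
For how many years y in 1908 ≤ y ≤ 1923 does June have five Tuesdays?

5

June has 30 days; it has five Tuesdays when Tuesday falls among the first (month-length − 28) days — i.e. when June 1 is one of Tuesday/Monday.
June 1 by year: 1908:Mon✓ 1909:Tue✓ 1910:Wed 1911:Thu 1912:Sat 1913:Sun 1914:Mon✓ 1915:Tue✓ 1916:Thu 1917:Fri 1918:Sat 1919:Sun 1920:Tue✓ 1921:Wed 1922:Thu 1923:Fri
Years with five Tuesdays: 1908, 1909, 1914, 1915, 1920 → 5.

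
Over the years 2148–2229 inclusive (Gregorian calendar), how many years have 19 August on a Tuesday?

13

Track 19 August's weekday year by year (advancing +1, or +2 across a Feb 29):
  2148: Mon  2149: Tue (+1) ✓  2150: Wed (+1)  2151: Thu (+1)  2152: Sat (+2)
  2153: Sun (+1)  2154: Mon (+1)  2155: Tue (+1) ✓  2156: Thu (+2)  2157: Fri (+1)
  2158: Sat (+1)  2159: Sun (+1)  2160: Tue (+2) ✓  2161: Wed (+1)  … (54 more years) …
  2216: Mon (+2)  2217: Tue (+1) ✓  2218: Wed (+1)  2219: Thu (+1)  2220: Sat (+2)
  2221: Sun (+1)  2222: Mon (+1)  2223: Tue (+1) ✓  2224: Thu (+2)  2225: Fri (+1)
  2226: Sat (+1)  2227: Sun (+1)  2228: Tue (+2) ✓  2229: Wed (+1)
Tuesday years: 2149, 2155, 2160, 2166, 2177, 2183, 2188, 2194, 2200, 2206, 2217, 2223, 2228 — 13 in total.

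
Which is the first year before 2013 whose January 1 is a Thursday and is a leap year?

2004

Jan 1 advances by 2 weekdays after a leap year and by 1 after a common year.
2013: Jan 1 is Tuesday.
2012: Sunday (leap)
2011: Saturday
2010: Friday
2009: Thursday
2008: Tuesday (leap)
2007: Monday
2006: Sunday
2005: Saturday
2004: Thursday (leap)
2004 begins on a Thursday and is a leap year.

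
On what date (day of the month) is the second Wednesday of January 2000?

12

January 1, 2000 is a Saturday, so the first Wednesday is the 5th.
The second Wednesday is 5 + 7 = 12.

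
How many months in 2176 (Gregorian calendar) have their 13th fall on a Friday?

2

Check the 13th of each month of 2176: Jan 13: Sat, Feb 13: Tue, Mar 13: Wed, Apr 13: Sat, May 13: Mon, Jun 13: Thu, Jul 13: Sat, Aug 13: Tue, Sep 13: Fri, Oct 13: Sun, Nov 13: Wed, Dec 13: Fri.
Friday occurs in September, December — 2 months.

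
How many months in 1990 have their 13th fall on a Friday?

Check the 13th of each month of 1990: Jan 13: Sat, Feb 13: Tue, Mar 13: Tue, Apr 13: Fri, May 13: Sun, Jun 13: Wed, Jul 13: Fri, Aug 13: Mon, Sep 13: Thu, Oct 13: Sat, Nov 13: Tue, Dec 13: Thu.
Friday occurs in April, July — 2 months.

2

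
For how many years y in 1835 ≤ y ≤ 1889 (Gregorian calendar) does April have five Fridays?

April has 30 days; it has five Fridays when Friday falls among the first (month-length − 28) days — i.e. when April 1 is one of Friday/Thursday.
April 1 by year: 1835:Wed 1836:Fri✓ 1837:Sat 1838:Sun 1839:Mon 1840:Wed 1841:Thu✓ 1842:Fri✓ 1843:Sat 1844:Mon 1845:Tue 1846:Wed 1847:Thu✓ 1848:Sat 1849:Sun …(25 more)… 1875:Thu✓ 1876:Sat 1877:Sun 1878:Mon 1879:Tue 1880:Thu✓ 1881:Fri✓ 1882:Sat 1883:Sun 1884:Tue 1885:Wed 1886:Thu✓ 1887:Fri✓ 1888:Sun 1889:Mon
Years with five Fridays: 1836, 1841, 1842, 1847, 1852, 1853, 1858, 1859, 1864, 1869, 1870, 1875, 1880, 1881, 1886, 1887 → 16.

16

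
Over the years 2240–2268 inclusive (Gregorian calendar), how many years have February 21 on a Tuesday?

Track February 21's weekday year by year (advancing +1, or +2 across a Feb 29):
  2240: Fri  2241: Sun (+2)  2242: Mon (+1)  2243: Tue (+1) ✓  2244: Wed (+1)
  2245: Fri (+2)  2246: Sat (+1)  2247: Sun (+1)  2248: Mon (+1)  2249: Wed (+2)
  2250: Thu (+1)  2251: Fri (+1)  2252: Sat (+1)  2253: Mon (+2)  2254: Tue (+1) ✓
  2255: Wed (+1)  2256: Thu (+1)  2257: Sat (+2)  2258: Sun (+1)  2259: Mon (+1)
  2260: Tue (+1) ✓  2261: Thu (+2)  2262: Fri (+1)  2263: Sat (+1)  2264: Sun (+1)
  2265: Tue (+2) ✓  2266: Wed (+1)  2267: Thu (+1)  2268: Fri (+1)
Tuesday years: 2243, 2254, 2260, 2265 — 4 in total.

4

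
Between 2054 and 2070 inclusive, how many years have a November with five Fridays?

5

November has 30 days; it has five Fridays when Friday falls among the first (month-length − 28) days — i.e. when November 1 is one of Friday/Thursday.
November 1 by year: 2054:Sun 2055:Mon 2056:Wed 2057:Thu✓ 2058:Fri✓ 2059:Sat 2060:Mon 2061:Tue 2062:Wed 2063:Thu✓ 2064:Sat 2065:Sun 2066:Mon 2067:Tue 2068:Thu✓ 2069:Fri✓ 2070:Sat
Years with five Fridays: 2057, 2058, 2063, 2068, 2069 → 5.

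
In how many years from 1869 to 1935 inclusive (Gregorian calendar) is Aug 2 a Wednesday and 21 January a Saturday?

8

Check each year's weekday for Aug 2 and 21 January:
  1869: Mon/Thu  1870: Tue/Fri  1871: Wed/Sat ✓  1872: Fri/Sun  1873: Sat/Tue  1874: Sun/Wed  1875: Mon/Thu  1876: Wed/Fri  1877: Thu/Sun  1878: Fri/Mon  1879: Sat/Tue  1880: Mon/Wed  1881: Tue/Fri  1882: Wed/Sat ✓  …(39 more)…  1922: Wed/Sat ✓  1923: Thu/Sun  1924: Sat/Mon  1925: Sun/Wed  1926: Mon/Thu  1927: Tue/Fri  1928: Thu/Sat  1929: Fri/Mon  1930: Sat/Tue  1931: Sun/Wed  1932: Tue/Thu  1933: Wed/Sat ✓  1934: Thu/Sun  1935: Fri/Mon
Both conditions hold in: 1871, 1882, 1893, 1899, 1905, 1911, 1922, 1933 — 8.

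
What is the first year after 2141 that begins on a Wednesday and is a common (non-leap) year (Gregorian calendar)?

Jan 1 advances by 2 weekdays after a leap year and by 1 after a common year.
2141: Jan 1 is Sunday.
2142: Monday
2143: Tuesday
2144: Wednesday (leap)
2145: Friday
2146: Saturday
2147: Sunday
2148: Monday (leap)
2149: Wednesday
2149 begins on a Wednesday and is a common year.

2149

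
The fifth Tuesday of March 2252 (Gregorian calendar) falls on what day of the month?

March 1, 2252 is a Monday, so the first Tuesday is the 2nd.
The fifth Tuesday is 2 + 28 = 30.

30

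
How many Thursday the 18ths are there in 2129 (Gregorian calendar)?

1

Check the 18th of each month of 2129: Jan 18: Tue, Feb 18: Fri, Mar 18: Fri, Apr 18: Mon, May 18: Wed, Jun 18: Sat, Jul 18: Mon, Aug 18: Thu, Sep 18: Sun, Oct 18: Tue, Nov 18: Fri, Dec 18: Sun.
Thursday occurs in August — 1 month.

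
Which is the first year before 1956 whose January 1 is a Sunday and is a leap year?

Jan 1 advances by 2 weekdays after a leap year and by 1 after a common year.
1956: Jan 1 is Sunday (leap).
1955: Saturday
1954: Friday
1953: Thursday
1952: Tuesday (leap)
1951: Monday
1950: Sunday
1949: Saturday
1948: Thursday (leap)
1947: Wednesday
1946: Tuesday
1945: Monday
1944: Saturday (leap)
1943: Friday
1942: Thursday
1941: Wednesday
1940: Monday (leap)
1939: Sunday
1938: Saturday
1937: Friday
1936: Wednesday (leap)
1935: Tuesday
1934: Monday
1933: Sunday
1932: Friday (leap)
1931: Thursday
1930: Wednesday
1929: Tuesday
1928: Sunday (leap)
1928 begins on a Sunday and is a leap year.

1928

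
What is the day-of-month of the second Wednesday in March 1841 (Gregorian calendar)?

March 1, 1841 is a Monday, so the first Wednesday is the 3rd.
The second Wednesday is 3 + 7 = 10.

10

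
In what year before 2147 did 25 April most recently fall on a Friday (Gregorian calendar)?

From one year to the next, a fixed date's weekday advances by 1, or by 2 when a Feb 29 lies between the two dates.
2147: April 25 is Tuesday.
2146: Monday (−1)
2145: Sunday (−1)
2144: Saturday (−1)
2143: Thursday (−2)
2142: Wednesday (−1)
2141: Tuesday (−1)
2140: Monday (−1)
2139: Saturday (−2)
2138: Friday (−1)
25 April falls on a Friday in 2138.

2138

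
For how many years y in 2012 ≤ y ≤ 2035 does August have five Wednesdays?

August has 31 days; it has five Wednesdays when Wednesday falls among the first (month-length − 28) days — i.e. when August 1 is one of Wednesday/Tuesday/Monday.
August 1 by year: 2012:Wed✓ 2013:Thu 2014:Fri 2015:Sat 2016:Mon✓ 2017:Tue✓ 2018:Wed✓ 2019:Thu 2020:Sat 2021:Sun 2022:Mon✓ 2023:Tue✓ 2024:Thu 2025:Fri 2026:Sat 2027:Sun 2028:Tue✓ 2029:Wed✓ 2030:Thu 2031:Fri 2032:Sun 2033:Mon✓ 2034:Tue✓ 2035:Wed✓
Years with five Wednesdays: 2012, 2016, 2017, 2018, 2022, 2023, 2028, 2029, 2033, 2034, 2035 → 11.

11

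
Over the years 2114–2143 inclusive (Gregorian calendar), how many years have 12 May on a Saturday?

Track 12 May's weekday year by year (advancing +1, or +2 across a Feb 29):
  2114: Sat ✓  2115: Sun (+1)  2116: Tue (+2)  2117: Wed (+1)  2118: Thu (+1)
  2119: Fri (+1)  2120: Sun (+2)  2121: Mon (+1)  2122: Tue (+1)  2123: Wed (+1)
  2124: Fri (+2)  2125: Sat (+1) ✓  2126: Sun (+1)  2127: Mon (+1)  2128: Wed (+2)
  2129: Thu (+1)  2130: Fri (+1)  2131: Sat (+1) ✓  2132: Mon (+2)  2133: Tue (+1)
  2134: Wed (+1)  2135: Thu (+1)  2136: Sat (+2) ✓  2137: Sun (+1)  2138: Mon (+1)
  2139: Tue (+1)  2140: Thu (+2)  2141: Fri (+1)  2142: Sat (+1) ✓  2143: Sun (+1)
Saturday years: 2114, 2125, 2131, 2136, 2142 — 5 in total.

5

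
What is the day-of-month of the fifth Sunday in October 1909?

October 1, 1909 is a Friday, so the first Sunday is the 3rd.
The fifth Sunday is 3 + 28 = 31.

31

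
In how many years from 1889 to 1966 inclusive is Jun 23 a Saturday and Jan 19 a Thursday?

Check each year's weekday for Jun 23 and Jan 19:
  1889: Sun/Sat  1890: Mon/Sun  1891: Tue/Mon  1892: Thu/Tue  1893: Fri/Thu  1894: Sat/Fri  1895: Sun/Sat  1896: Tue/Sun  1897: Wed/Tue  1898: Thu/Wed  1899: Fri/Thu  1900: Sat/Fri  1901: Sun/Sat  1902: Mon/Sun  …(50 more)…  1953: Tue/Mon  1954: Wed/Tue  1955: Thu/Wed  1956: Sat/Thu ✓  1957: Sun/Sat  1958: Mon/Sun  1959: Tue/Mon  1960: Thu/Tue  1961: Fri/Thu  1962: Sat/Fri  1963: Sun/Sat  1964: Tue/Sun  1965: Wed/Tue  1966: Thu/Wed
Both conditions hold in: 1928, 1956 — 2.

2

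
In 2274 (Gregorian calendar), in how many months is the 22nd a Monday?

Check the 22nd of each month of 2274: Jan 22: Thu, Feb 22: Sun, Mar 22: Sun, Apr 22: Wed, May 22: Fri, Jun 22: Mon, Jul 22: Wed, Aug 22: Sat, Sep 22: Tue, Oct 22: Thu, Nov 22: Sun, Dec 22: Tue.
Monday occurs in June — 1 month.

1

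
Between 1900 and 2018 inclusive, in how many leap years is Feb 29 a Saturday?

4

Leap years in 1900–2018: 29 of them.
Feb 29 weekday advances by 5 (mod 7) from one leap year to the next four years later (or differs when a century non-leap intervenes).
Leap-day weekdays: 1904:Mon 1908:Sat✓ 1912:Thu 1916:Tue 1920:Sun 1924:Fri 1928:Wed 1932:Mon 1936:Sat✓ 1940:Thu 1944:Tue 1948:Sun 1952:Fri …(3 more)… 1968:Thu 1972:Tue 1976:Sun 1980:Fri 1984:Wed 1988:Mon 1992:Sat✓ 1996:Thu 2000:Tue 2004:Sun 2008:Fri 2012:Wed 2016:Mon
Saturday: 1908, 1936, 1964, 1992 → 4.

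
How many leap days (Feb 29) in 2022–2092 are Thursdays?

Leap years in 2022–2092: 18 of them.
Feb 29 weekday advances by 5 (mod 7) from one leap year to the next four years later (or differs when a century non-leap intervenes).
Leap-day weekdays: 2024:Thu✓ 2028:Tue 2032:Sun 2036:Fri 2040:Wed 2044:Mon 2048:Sat 2052:Thu✓ 2056:Tue 2060:Sun 2064:Fri 2068:Wed 2072:Mon 2076:Sat 2080:Thu✓ 2084:Tue 2088:Sun 2092:Fri
Thursday: 2024, 2052, 2080 → 3.

3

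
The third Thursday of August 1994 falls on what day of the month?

18

August 1, 1994 is a Monday, so the first Thursday is the 4th.
The third Thursday is 4 + 14 = 18.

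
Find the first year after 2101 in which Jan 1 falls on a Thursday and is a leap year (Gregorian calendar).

2128

Jan 1 advances by 2 weekdays after a leap year and by 1 after a common year.
2101: Jan 1 is Saturday.
2102: Sunday
2103: Monday
2104: Tuesday (leap)
2105: Thursday
2106: Friday
2107: Saturday
2108: Sunday (leap)
2109: Tuesday
2110: Wednesday
2111: Thursday
2112: Friday (leap)
2113: Sunday
2114: Monday
2115: Tuesday
2116: Wednesday (leap)
2117: Friday
2118: Saturday
2119: Sunday
2120: Monday (leap)
2121: Wednesday
2122: Thursday
2123: Friday
2124: Saturday (leap)
2125: Monday
2126: Tuesday
2127: Wednesday
2128: Thursday (leap)
2128 begins on a Thursday and is a leap year.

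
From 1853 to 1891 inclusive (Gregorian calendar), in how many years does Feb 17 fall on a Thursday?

6

Track Feb 17's weekday year by year (advancing +1, or +2 across a Feb 29):
  1853: Thu ✓  1854: Fri (+1)  1855: Sat (+1)  1856: Sun (+1)  1857: Tue (+2)
  1858: Wed (+1)  1859: Thu (+1) ✓  1860: Fri (+1)  1861: Sun (+2)  1862: Mon (+1)
  1863: Tue (+1)  1864: Wed (+1)  1865: Fri (+2)  1866: Sat (+1)  … (11 more years) …
  1878: Sun (+1)  1879: Mon (+1)  1880: Tue (+1)  1881: Thu (+2) ✓  1882: Fri (+1)
  1883: Sat (+1)  1884: Sun (+1)  1885: Tue (+2)  1886: Wed (+1)  1887: Thu (+1) ✓
  1888: Fri (+1)  1889: Sun (+2)  1890: Mon (+1)  1891: Tue (+1)
Thursday years: 1853, 1859, 1870, 1876, 1881, 1887 — 6 in total.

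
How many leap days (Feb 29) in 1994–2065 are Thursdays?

Leap years in 1994–2065: 18 of them.
Feb 29 weekday advances by 5 (mod 7) from one leap year to the next four years later (or differs when a century non-leap intervenes).
Leap-day weekdays: 1996:Thu✓ 2000:Tue 2004:Sun 2008:Fri 2012:Wed 2016:Mon 2020:Sat 2024:Thu✓ 2028:Tue 2032:Sun 2036:Fri 2040:Wed 2044:Mon 2048:Sat 2052:Thu✓ 2056:Tue 2060:Sun 2064:Fri
Thursday: 1996, 2024, 2052 → 3.

3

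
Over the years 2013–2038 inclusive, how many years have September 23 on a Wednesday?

4

Track September 23's weekday year by year (advancing +1, or +2 across a Feb 29):
  2013: Mon  2014: Tue (+1)  2015: Wed (+1) ✓  2016: Fri (+2)  2017: Sat (+1)
  2018: Sun (+1)  2019: Mon (+1)  2020: Wed (+2) ✓  2021: Thu (+1)  2022: Fri (+1)
  2023: Sat (+1)  2024: Mon (+2)  2025: Tue (+1)  2026: Wed (+1) ✓  2027: Thu (+1)
  2028: Sat (+2)  2029: Sun (+1)  2030: Mon (+1)  2031: Tue (+1)  2032: Thu (+2)
  2033: Fri (+1)  2034: Sat (+1)  2035: Sun (+1)  2036: Tue (+2)  2037: Wed (+1) ✓
  2038: Thu (+1)
Wednesday years: 2015, 2020, 2026, 2037 — 4 in total.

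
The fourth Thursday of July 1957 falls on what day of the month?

July 1, 1957 is a Monday, so the first Thursday is the 4th.
The fourth Thursday is 4 + 21 = 25.

25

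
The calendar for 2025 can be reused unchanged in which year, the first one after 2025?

2031

Two years share a calendar iff Jan 1 falls on the same weekday and both are leap or both are common. 2025: Jan 1 is Wednesday, common year.
2026: Jan 1 Thursday, common
2027: Jan 1 Friday, common
2028: Jan 1 Saturday, leap
2029: Jan 1 Monday, common
2030: Jan 1 Tuesday, common
2031: Jan 1 Wednesday, common
2031 matches on both conditions.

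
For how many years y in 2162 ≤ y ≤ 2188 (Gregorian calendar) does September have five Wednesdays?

7

September has 30 days; it has five Wednesdays when Wednesday falls among the first (month-length − 28) days — i.e. when September 1 is one of Wednesday/Tuesday.
September 1 by year: 2162:Wed✓ 2163:Thu 2164:Sat 2165:Sun 2166:Mon 2167:Tue✓ 2168:Thu 2169:Fri 2170:Sat 2171:Sun 2172:Tue✓ 2173:Wed✓ 2174:Thu 2175:Fri 2176:Sun 2177:Mon 2178:Tue✓ 2179:Wed✓ 2180:Fri 2181:Sat 2182:Sun 2183:Mon 2184:Wed✓ 2185:Thu 2186:Fri 2187:Sat 2188:Mon
Years with five Wednesdays: 2162, 2167, 2172, 2173, 2178, 2179, 2184 → 7.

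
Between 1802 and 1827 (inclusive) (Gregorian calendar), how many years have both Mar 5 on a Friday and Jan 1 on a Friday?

Check each year's weekday for Mar 5 and Jan 1:
  1802: Fri/Fri ✓  1803: Sat/Sat  1804: Mon/Sun  1805: Tue/Tue  1806: Wed/Wed  1807: Thu/Thu  1808: Sat/Fri  1809: Sun/Sun  1810: Mon/Mon  1811: Tue/Tue  1812: Thu/Wed  1813: Fri/Fri ✓  1814: Sat/Sat  1815: Sun/Sun  1816: Tue/Mon  1817: Wed/Wed  1818: Thu/Thu  1819: Fri/Fri ✓  1820: Sun/Sat  1821: Mon/Mon  1822: Tue/Tue  1823: Wed/Wed  1824: Fri/Thu  1825: Sat/Sat  1826: Sun/Sun  1827: Mon/Mon
Both conditions hold in: 1802, 1813, 1819 — 3.

3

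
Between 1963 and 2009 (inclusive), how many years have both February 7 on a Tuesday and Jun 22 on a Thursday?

Check each year's weekday for February 7 and Jun 22:
  1963: Thu/Sat  1964: Fri/Mon  1965: Sun/Tue  1966: Mon/Wed  1967: Tue/Thu ✓  1968: Wed/Sat  1969: Fri/Sun  1970: Sat/Mon  1971: Sun/Tue  1972: Mon/Thu  1973: Wed/Fri  1974: Thu/Sat  1975: Fri/Sun  1976: Sat/Tue  …(19 more)…  1996: Wed/Sat  1997: Fri/Sun  1998: Sat/Mon  1999: Sun/Tue  2000: Mon/Thu  2001: Wed/Fri  2002: Thu/Sat  2003: Fri/Sun  2004: Sat/Tue  2005: Mon/Wed  2006: Tue/Thu ✓  2007: Wed/Fri  2008: Thu/Sun  2009: Sat/Mon
Both conditions hold in: 1967, 1978, 1989, 1995, 2006 — 5.

5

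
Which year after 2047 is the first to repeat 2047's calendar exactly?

2058

Two years share a calendar iff Jan 1 falls on the same weekday and both are leap or both are common. 2047: Jan 1 is Tuesday, common year.
2048: Jan 1 Wednesday, leap
2049: Jan 1 Friday, common
2050: Jan 1 Saturday, common
2051: Jan 1 Sunday, common
2052: Jan 1 Monday, leap
2053: Jan 1 Wednesday, common
2054: Jan 1 Thursday, common
2055: Jan 1 Friday, common
2056: Jan 1 Saturday, leap
2057: Jan 1 Monday, common
2058: Jan 1 Tuesday, common
2058 matches on both conditions.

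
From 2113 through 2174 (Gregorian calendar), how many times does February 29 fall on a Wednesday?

Leap years in 2113–2174: 15 of them.
Feb 29 weekday advances by 5 (mod 7) from one leap year to the next four years later (or differs when a century non-leap intervenes).
Leap-day weekdays: 2116:Sat 2120:Thu 2124:Tue 2128:Sun 2132:Fri 2136:Wed✓ 2140:Mon 2144:Sat 2148:Thu 2152:Tue 2156:Sun 2160:Fri 2164:Wed✓ 2168:Mon 2172:Sat
Wednesday: 2136, 2164 → 2.

2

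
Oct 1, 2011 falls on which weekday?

January 1, 2011 is a Saturday.
October 1 is day 274 of the year, i.e. 273 days after Jan 1.
273 mod 7 = 0, so advance 0 weekdays from Saturday: Saturday.

Saturday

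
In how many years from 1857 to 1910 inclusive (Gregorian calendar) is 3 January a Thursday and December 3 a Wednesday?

Check each year's weekday for 3 January and December 3:
  1857: Sat/Thu  1858: Sun/Fri  1859: Mon/Sat  1860: Tue/Mon  1861: Thu/Tue  1862: Fri/Wed  1863: Sat/Thu  1864: Sun/Sat  1865: Tue/Sun  1866: Wed/Mon  1867: Thu/Tue  1868: Fri/Thu  1869: Sun/Fri  1870: Mon/Sat  …(26 more)…  1897: Sun/Fri  1898: Mon/Sat  1899: Tue/Sun  1900: Wed/Mon  1901: Thu/Tue  1902: Fri/Wed  1903: Sat/Thu  1904: Sun/Sat  1905: Tue/Sun  1906: Wed/Mon  1907: Thu/Tue  1908: Fri/Thu  1909: Sun/Fri  1910: Mon/Sat
Both conditions hold in: 1884 — 1.

1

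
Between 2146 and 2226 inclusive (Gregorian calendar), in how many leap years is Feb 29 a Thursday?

Leap years in 2146–2226: 19 of them.
Feb 29 weekday advances by 5 (mod 7) from one leap year to the next four years later (or differs when a century non-leap intervenes).
Leap-day weekdays: 2148:Thu✓ 2152:Tue 2156:Sun 2160:Fri 2164:Wed 2168:Mon 2172:Sat 2176:Thu✓ 2180:Tue 2184:Sun 2188:Fri 2192:Wed 2196:Mon 2204:Wed 2208:Mon 2212:Sat 2216:Thu✓ 2220:Tue 2224:Sun
Thursday: 2148, 2176, 2216 → 3.

3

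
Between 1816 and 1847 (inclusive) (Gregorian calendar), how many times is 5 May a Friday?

Track 5 May's weekday year by year (advancing +1, or +2 across a Feb 29):
  1816: Sun  1817: Mon (+1)  1818: Tue (+1)  1819: Wed (+1)  1820: Fri (+2) ✓
  1821: Sat (+1)  1822: Sun (+1)  1823: Mon (+1)  1824: Wed (+2)  1825: Thu (+1)
  1826: Fri (+1) ✓  1827: Sat (+1)  1828: Mon (+2)  1829: Tue (+1)  … (4 more years) …
  1834: Mon (+1)  1835: Tue (+1)  1836: Thu (+2)  1837: Fri (+1) ✓  1838: Sat (+1)
  1839: Sun (+1)  1840: Tue (+2)  1841: Wed (+1)  1842: Thu (+1)  1843: Fri (+1) ✓
  1844: Sun (+2)  1845: Mon (+1)  1846: Tue (+1)  1847: Wed (+1)
Friday years: 1820, 1826, 1837, 1843 — 4 in total.

4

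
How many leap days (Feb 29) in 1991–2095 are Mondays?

3

Leap years in 1991–2095: 26 of them.
Feb 29 weekday advances by 5 (mod 7) from one leap year to the next four years later (or differs when a century non-leap intervenes).
Leap-day weekdays: 1992:Sat 1996:Thu 2000:Tue 2004:Sun 2008:Fri 2012:Wed 2016:Mon✓ 2020:Sat 2024:Thu 2028:Tue 2032:Sun 2036:Fri 2040:Wed 2044:Mon✓ 2048:Sat 2052:Thu 2056:Tue 2060:Sun 2064:Fri 2068:Wed 2072:Mon✓ 2076:Sat 2080:Thu 2084:Tue 2088:Sun 2092:Fri
Monday: 2016, 2044, 2072 → 3.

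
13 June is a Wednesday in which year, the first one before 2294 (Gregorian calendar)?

2288

From one year to the next, a fixed date's weekday advances by 1, or by 2 when a Feb 29 lies between the two dates.
2294: June 13 is Wednesday.
2293: Tuesday (−1)
2292: Monday (−1)
2291: Saturday (−2)
2290: Friday (−1)
2289: Thursday (−1)
2288: Wednesday (−1)
13 June falls on a Wednesday in 2288.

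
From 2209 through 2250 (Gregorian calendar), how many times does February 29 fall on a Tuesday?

2

Leap years in 2209–2250: 10 of them.
Feb 29 weekday advances by 5 (mod 7) from one leap year to the next four years later (or differs when a century non-leap intervenes).
Leap-day weekdays: 2212:Sat 2216:Thu 2220:Tue✓ 2224:Sun 2228:Fri 2232:Wed 2236:Mon 2240:Sat 2244:Thu 2248:Tue✓
Tuesday: 2220, 2248 → 2.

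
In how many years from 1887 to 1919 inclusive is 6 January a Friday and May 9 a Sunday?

Check each year's weekday for 6 January and May 9:
  1887: Thu/Mon  1888: Fri/Wed  1889: Sun/Thu  1890: Mon/Fri  1891: Tue/Sat  1892: Wed/Mon  1893: Fri/Tue  1894: Sat/Wed  1895: Sun/Thu  1896: Mon/Sat  1897: Wed/Sun  1898: Thu/Mon  1899: Fri/Tue  1900: Sat/Wed  …(5 more)…  1906: Sat/Wed  1907: Sun/Thu  1908: Mon/Sat  1909: Wed/Sun  1910: Thu/Mon  1911: Fri/Tue  1912: Sat/Thu  1913: Mon/Fri  1914: Tue/Sat  1915: Wed/Sun  1916: Thu/Tue  1917: Sat/Wed  1918: Sun/Thu  1919: Mon/Fri
Both conditions hold in: no year — 0.

0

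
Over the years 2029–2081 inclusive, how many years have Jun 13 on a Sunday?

7

Track Jun 13's weekday year by year (advancing +1, or +2 across a Feb 29):
  2029: Wed  2030: Thu (+1)  2031: Fri (+1)  2032: Sun (+2) ✓  2033: Mon (+1)
  2034: Tue (+1)  2035: Wed (+1)  2036: Fri (+2)  2037: Sat (+1)  2038: Sun (+1) ✓
  2039: Mon (+1)  2040: Wed (+2)  2041: Thu (+1)  2042: Fri (+1)  … (25 more years) …
  2068: Wed (+2)  2069: Thu (+1)  2070: Fri (+1)  2071: Sat (+1)  2072: Mon (+2)
  2073: Tue (+1)  2074: Wed (+1)  2075: Thu (+1)  2076: Sat (+2)  2077: Sun (+1) ✓
  2078: Mon (+1)  2079: Tue (+1)  2080: Thu (+2)  2081: Fri (+1)
Sunday years: 2032, 2038, 2049, 2055, 2060, 2066, 2077 — 7 in total.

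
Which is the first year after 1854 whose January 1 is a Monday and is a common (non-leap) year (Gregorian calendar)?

1855

Jan 1 advances by 2 weekdays after a leap year and by 1 after a common year.
1854: Jan 1 is Sunday.
1855: Monday
1855 begins on a Monday and is a common year.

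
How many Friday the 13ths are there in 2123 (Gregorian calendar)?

Check the 13th of each month of 2123: Jan 13: Wed, Feb 13: Sat, Mar 13: Sat, Apr 13: Tue, May 13: Thu, Jun 13: Sun, Jul 13: Tue, Aug 13: Fri, Sep 13: Mon, Oct 13: Wed, Nov 13: Sat, Dec 13: Mon.
Friday occurs in August — 1 month.

1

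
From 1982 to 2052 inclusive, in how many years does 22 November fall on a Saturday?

9

Track 22 November's weekday year by year (advancing +1, or +2 across a Feb 29):
  1982: Mon  1983: Tue (+1)  1984: Thu (+2)  1985: Fri (+1)  1986: Sat (+1) ✓
  1987: Sun (+1)  1988: Tue (+2)  1989: Wed (+1)  1990: Thu (+1)  1991: Fri (+1)
  1992: Sun (+2)  1993: Mon (+1)  1994: Tue (+1)  1995: Wed (+1)  … (43 more years) …
  2039: Tue (+1)  2040: Thu (+2)  2041: Fri (+1)  2042: Sat (+1) ✓  2043: Sun (+1)
  2044: Tue (+2)  2045: Wed (+1)  2046: Thu (+1)  2047: Fri (+1)  2048: Sun (+2)
  2049: Mon (+1)  2050: Tue (+1)  2051: Wed (+1)  2052: Fri (+2)
Saturday years: 1986, 1997, 2003, 2008, 2014, 2025, 2031, 2036, 2042 — 9 in total.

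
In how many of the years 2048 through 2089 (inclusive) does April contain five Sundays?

April has 30 days; it has five Sundays when Sunday falls among the first (month-length − 28) days — i.e. when April 1 is one of Sunday/Saturday.
April 1 by year: 2048:Wed 2049:Thu 2050:Fri 2051:Sat✓ 2052:Mon 2053:Tue 2054:Wed 2055:Thu 2056:Sat✓ 2057:Sun✓ 2058:Mon 2059:Tue 2060:Thu 2061:Fri 2062:Sat✓ …(12 more)… 2075:Mon 2076:Wed 2077:Thu 2078:Fri 2079:Sat✓ 2080:Mon 2081:Tue 2082:Wed 2083:Thu 2084:Sat✓ 2085:Sun✓ 2086:Mon 2087:Tue 2088:Thu 2089:Fri
Years with five Sundays: 2051, 2056, 2057, 2062, 2063, 2068, 2073, 2074, 2079, 2084, 2085 → 11.

11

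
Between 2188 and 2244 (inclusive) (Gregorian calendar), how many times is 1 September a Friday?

7

Track 1 September's weekday year by year (advancing +1, or +2 across a Feb 29):
  2188: Mon  2189: Tue (+1)  2190: Wed (+1)  2191: Thu (+1)  2192: Sat (+2)
  2193: Sun (+1)  2194: Mon (+1)  2195: Tue (+1)  2196: Thu (+2)  2197: Fri (+1) ✓
  2198: Sat (+1)  2199: Sun (+1)  2200: Mon (+1)  2201: Tue (+1)  … (29 more years) …
  2231: Thu (+1)  2232: Sat (+2)  2233: Sun (+1)  2234: Mon (+1)  2235: Tue (+1)
  2236: Thu (+2)  2237: Fri (+1) ✓  2238: Sat (+1)  2239: Sun (+1)  2240: Tue (+2)
  2241: Wed (+1)  2242: Thu (+1)  2243: Fri (+1) ✓  2244: Sun (+2)
Friday years: 2197, 2209, 2215, 2220, 2226, 2237, 2243 — 7 in total.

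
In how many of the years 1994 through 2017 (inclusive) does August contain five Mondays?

August has 31 days; it has five Mondays when Monday falls among the first (month-length − 28) days — i.e. when August 1 is one of Monday/Sunday/Saturday.
August 1 by year: 1994:Mon✓ 1995:Tue 1996:Thu 1997:Fri 1998:Sat✓ 1999:Sun✓ 2000:Tue 2001:Wed 2002:Thu 2003:Fri 2004:Sun✓ 2005:Mon✓ 2006:Tue 2007:Wed 2008:Fri 2009:Sat✓ 2010:Sun✓ 2011:Mon✓ 2012:Wed 2013:Thu 2014:Fri 2015:Sat✓ 2016:Mon✓ 2017:Tue
Years with five Mondays: 1994, 1998, 1999, 2004, 2005, 2009, 2010, 2011, 2015, 2016 → 10.

10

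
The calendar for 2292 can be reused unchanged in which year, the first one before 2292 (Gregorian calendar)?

Two years share a calendar iff Jan 1 falls on the same weekday and both are leap or both are common. 2292: Jan 1 is Friday, leap year.
2291: Jan 1 Thursday, common
2290: Jan 1 Wednesday, common
2289: Jan 1 Tuesday, common
2288: Jan 1 Sunday, leap
2287: Jan 1 Saturday, common
2286: Jan 1 Friday, common
2285: Jan 1 Thursday, common
2284: Jan 1 Tuesday, leap
2283: Jan 1 Monday, common
2282: Jan 1 Sunday, common
2281: Jan 1 Saturday, common
2280: Jan 1 Thursday, leap
2279: Jan 1 Wednesday, common
2278: Jan 1 Tuesday, common
2277: Jan 1 Monday, common
2276: Jan 1 Saturday, leap
2275: Jan 1 Friday, common
2274: Jan 1 Thursday, common
2273: Jan 1 Wednesday, common
2272: Jan 1 Monday, leap
2271: Jan 1 Sunday, common
2270: Jan 1 Saturday, common
2269: Jan 1 Friday, common
2268: Jan 1 Wednesday, leap
2267: Jan 1 Tuesday, common
2266: Jan 1 Monday, common
2265: Jan 1 Sunday, common
2264: Jan 1 Friday, leap
2264 matches on both conditions.

2264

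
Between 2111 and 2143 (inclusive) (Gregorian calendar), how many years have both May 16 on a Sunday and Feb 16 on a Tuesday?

Check each year's weekday for May 16 and Feb 16:
  2111: Sat/Mon  2112: Mon/Tue  2113: Tue/Thu  2114: Wed/Fri  2115: Thu/Sat  2116: Sat/Sun  2117: Sun/Tue ✓  2118: Mon/Wed  2119: Tue/Thu  2120: Thu/Fri  2121: Fri/Sun  2122: Sat/Mon  2123: Sun/Tue ✓  2124: Tue/Wed  …(5 more)…  2130: Tue/Thu  2131: Wed/Fri  2132: Fri/Sat  2133: Sat/Mon  2134: Sun/Tue ✓  2135: Mon/Wed  2136: Wed/Thu  2137: Thu/Sat  2138: Fri/Sun  2139: Sat/Mon  2140: Mon/Tue  2141: Tue/Thu  2142: Wed/Fri  2143: Thu/Sat
Both conditions hold in: 2117, 2123, 2134 — 3.

3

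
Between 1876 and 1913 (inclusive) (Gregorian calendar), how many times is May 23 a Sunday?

4

Track May 23's weekday year by year (advancing +1, or +2 across a Feb 29):
  1876: Tue  1877: Wed (+1)  1878: Thu (+1)  1879: Fri (+1)  1880: Sun (+2) ✓
  1881: Mon (+1)  1882: Tue (+1)  1883: Wed (+1)  1884: Fri (+2)  1885: Sat (+1)
  1886: Sun (+1) ✓  1887: Mon (+1)  1888: Wed (+2)  1889: Thu (+1)  … (10 more years) …
  1900: Wed (+1)  1901: Thu (+1)  1902: Fri (+1)  1903: Sat (+1)  1904: Mon (+2)
  1905: Tue (+1)  1906: Wed (+1)  1907: Thu (+1)  1908: Sat (+2)  1909: Sun (+1) ✓
  1910: Mon (+1)  1911: Tue (+1)  1912: Thu (+2)  1913: Fri (+1)
Sunday years: 1880, 1886, 1897, 1909 — 4 in total.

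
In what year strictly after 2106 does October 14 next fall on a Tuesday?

2110

From one year to the next, a fixed date's weekday advances by 1, or by 2 when a Feb 29 lies between the two dates.
2106: October 14 is Thursday.
2107: Friday (+1)
2108: Sunday (+2)
2109: Monday (+1)
2110: Tuesday (+1)
October 14 falls on a Tuesday in 2110.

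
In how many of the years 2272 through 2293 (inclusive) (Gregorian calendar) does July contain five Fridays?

July has 31 days; it has five Fridays when Friday falls among the first (month-length − 28) days — i.e. when July 1 is one of Friday/Thursday/Wednesday.
July 1 by year: 2272:Mon 2273:Tue 2274:Wed✓ 2275:Thu✓ 2276:Sat 2277:Sun 2278:Mon 2279:Tue 2280:Thu✓ 2281:Fri✓ 2282:Sat 2283:Sun 2284:Tue 2285:Wed✓ 2286:Thu✓ 2287:Fri✓ 2288:Sun 2289:Mon 2290:Tue 2291:Wed✓ 2292:Fri✓ 2293:Sat
Years with five Fridays: 2274, 2275, 2280, 2281, 2285, 2286, 2287, 2291, 2292 → 9.

9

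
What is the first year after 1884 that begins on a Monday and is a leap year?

Jan 1 advances by 2 weekdays after a leap year and by 1 after a common year.
1884: Jan 1 is Tuesday (leap).
1885: Thursday
1886: Friday
1887: Saturday
1888: Sunday (leap)
1889: Tuesday
1890: Wednesday
1891: Thursday
1892: Friday (leap)
1893: Sunday
1894: Monday
1895: Tuesday
1896: Wednesday (leap)
1897: Friday
1898: Saturday
1899: Sunday
1900: Monday
1901: Tuesday
1902: Wednesday
1903: Thursday
1904: Friday (leap)
1905: Sunday
1906: Monday
1907: Tuesday
1908: Wednesday (leap)
1909: Friday
1910: Saturday
1911: Sunday
1912: Monday (leap)
1912 begins on a Monday and is a leap year.

1912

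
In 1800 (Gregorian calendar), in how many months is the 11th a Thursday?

2

Check the 11th of each month of 1800: Jan 11: Sat, Feb 11: Tue, Mar 11: Tue, Apr 11: Fri, May 11: Sun, Jun 11: Wed, Jul 11: Fri, Aug 11: Mon, Sep 11: Thu, Oct 11: Sat, Nov 11: Tue, Dec 11: Thu.
Thursday occurs in September, December — 2 months.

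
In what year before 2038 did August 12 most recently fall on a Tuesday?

From one year to the next, a fixed date's weekday advances by 1, or by 2 when a Feb 29 lies between the two dates.
2038: August 12 is Thursday.
2037: Wednesday (−1)
2036: Tuesday (−1)
August 12 falls on a Tuesday in 2036.

2036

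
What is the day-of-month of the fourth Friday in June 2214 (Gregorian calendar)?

June 1, 2214 is a Wednesday, so the first Friday is the 3rd.
The fourth Friday is 3 + 21 = 24.

24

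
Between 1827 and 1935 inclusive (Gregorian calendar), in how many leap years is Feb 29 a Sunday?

3

Leap years in 1827–1935: 26 of them.
Feb 29 weekday advances by 5 (mod 7) from one leap year to the next four years later (or differs when a century non-leap intervenes).
Leap-day weekdays: 1828:Fri 1832:Wed 1836:Mon 1840:Sat 1844:Thu 1848:Tue 1852:Sun✓ 1856:Fri 1860:Wed 1864:Mon 1868:Sat 1872:Thu 1876:Tue 1880:Sun✓ 1884:Fri 1888:Wed 1892:Mon 1896:Sat 1904:Mon 1908:Sat 1912:Thu 1916:Tue 1920:Sun✓ 1924:Fri 1928:Wed 1932:Mon
Sunday: 1852, 1880, 1920 → 3.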